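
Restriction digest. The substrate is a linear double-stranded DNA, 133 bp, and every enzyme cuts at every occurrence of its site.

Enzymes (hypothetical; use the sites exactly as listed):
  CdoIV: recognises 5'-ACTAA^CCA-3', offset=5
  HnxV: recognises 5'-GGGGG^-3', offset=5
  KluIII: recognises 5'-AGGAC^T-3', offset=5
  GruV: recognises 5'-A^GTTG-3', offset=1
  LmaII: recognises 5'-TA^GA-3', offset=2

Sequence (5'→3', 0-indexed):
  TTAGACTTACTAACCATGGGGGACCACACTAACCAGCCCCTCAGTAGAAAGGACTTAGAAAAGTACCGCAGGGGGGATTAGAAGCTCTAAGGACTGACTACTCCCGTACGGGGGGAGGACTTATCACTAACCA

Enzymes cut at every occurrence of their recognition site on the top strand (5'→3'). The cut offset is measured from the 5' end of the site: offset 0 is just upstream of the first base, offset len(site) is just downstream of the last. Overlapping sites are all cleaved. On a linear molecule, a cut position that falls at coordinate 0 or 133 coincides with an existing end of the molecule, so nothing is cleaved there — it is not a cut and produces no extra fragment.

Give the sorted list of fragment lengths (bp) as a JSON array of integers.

[1,1,3,3,3,4,5,8,9,10,10,10,14,14,18,20]

Site scan:
  CdoIV ACTAACCA/5: at [8, 27, 125] ⇒ [13, 32, 130]
  HnxV GGGGG/5: at [17, 70, 71, 109, 110] ⇒ [22, 75, 76, 114, 115]
  KluIII AGGACT/5: at [49, 89, 115] ⇒ [54, 94, 120]
  GruV (AGTTG, off=1): no sites
  LmaII TAGA/2: at [1, 44, 55, 78] ⇒ [3, 46, 57, 80]

Pooled cuts: [3, 13, 22, 32, 46, 54, 57, 75, 76, 80, 94, 114, 115, 120, 130]

Fragments:
  [0,3): 3 bp
  [3,13): 10 bp
  [13,22): 9 bp
  [22,32): 10 bp
  [32,46): 14 bp
  [46,54): 8 bp
  [54,57): 3 bp
  [57,75): 18 bp
  [75,76): 1 bp
  [76,80): 4 bp
  [80,94): 14 bp
  [94,114): 20 bp
  [114,115): 1 bp
  [115,120): 5 bp
  [120,130): 10 bp
  [130,133): 3 bp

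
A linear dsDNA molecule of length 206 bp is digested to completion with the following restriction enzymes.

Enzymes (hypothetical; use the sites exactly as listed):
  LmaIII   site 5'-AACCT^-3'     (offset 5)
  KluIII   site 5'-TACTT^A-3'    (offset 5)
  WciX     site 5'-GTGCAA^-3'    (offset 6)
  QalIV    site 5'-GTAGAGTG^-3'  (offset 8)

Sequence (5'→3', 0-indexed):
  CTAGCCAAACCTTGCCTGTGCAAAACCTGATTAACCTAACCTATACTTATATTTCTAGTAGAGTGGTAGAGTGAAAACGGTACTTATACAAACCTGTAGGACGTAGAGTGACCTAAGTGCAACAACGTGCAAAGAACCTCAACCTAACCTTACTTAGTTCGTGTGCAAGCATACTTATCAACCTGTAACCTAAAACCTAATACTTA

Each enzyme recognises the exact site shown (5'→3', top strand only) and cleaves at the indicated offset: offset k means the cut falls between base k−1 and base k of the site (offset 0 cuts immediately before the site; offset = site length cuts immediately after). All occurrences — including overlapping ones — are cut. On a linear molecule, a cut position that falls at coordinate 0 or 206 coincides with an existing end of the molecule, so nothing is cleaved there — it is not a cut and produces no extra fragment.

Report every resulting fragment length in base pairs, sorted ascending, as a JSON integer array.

Scan for sites:
  LmaIII AACCT/5: at [7, 23, 32, 37, 90, 134, 140, 145, 179, 186, 193] ⇒ [12, 28, 37, 42, 95, 139, 145, 150, 184, 191, 198]
  KluIII TACTTA/5: at [43, 80, 150, 171, 200] ⇒ [48, 85, 155, 176, 205]
  WciX GTGCAA/6: at [17, 116, 126, 162] ⇒ [23, 122, 132, 168]
  QalIV GTAGAGTG/8: at [57, 65, 102] ⇒ [65, 73, 110]

All cut coordinates (distinct, sorted): [12, 23, 28, 37, 42, 48, 65, 73, 85, 95, 110, 122, 132, 139, 145, 150, 155, 168, 176, 184, 191, 198, 205]

Fragments:
  [0,12): 12 bp
  [12,23): 11 bp
  [23,28): 5 bp
  [28,37): 9 bp
  [37,42): 5 bp
  [42,48): 6 bp
  [48,65): 17 bp
  [65,73): 8 bp
  [73,85): 12 bp
  [85,95): 10 bp
  [95,110): 15 bp
  [110,122): 12 bp
  [122,132): 10 bp
  [132,139): 7 bp
  [139,145): 6 bp
  [145,150): 5 bp
  [150,155): 5 bp
  [155,168): 13 bp
  [168,176): 8 bp
  [176,184): 8 bp
  [184,191): 7 bp
  [191,198): 7 bp
  [198,205): 7 bp
  [205,206): 1 bp

[1,5,5,5,5,6,6,7,7,7,7,8,8,8,9,10,10,11,12,12,12,13,15,17]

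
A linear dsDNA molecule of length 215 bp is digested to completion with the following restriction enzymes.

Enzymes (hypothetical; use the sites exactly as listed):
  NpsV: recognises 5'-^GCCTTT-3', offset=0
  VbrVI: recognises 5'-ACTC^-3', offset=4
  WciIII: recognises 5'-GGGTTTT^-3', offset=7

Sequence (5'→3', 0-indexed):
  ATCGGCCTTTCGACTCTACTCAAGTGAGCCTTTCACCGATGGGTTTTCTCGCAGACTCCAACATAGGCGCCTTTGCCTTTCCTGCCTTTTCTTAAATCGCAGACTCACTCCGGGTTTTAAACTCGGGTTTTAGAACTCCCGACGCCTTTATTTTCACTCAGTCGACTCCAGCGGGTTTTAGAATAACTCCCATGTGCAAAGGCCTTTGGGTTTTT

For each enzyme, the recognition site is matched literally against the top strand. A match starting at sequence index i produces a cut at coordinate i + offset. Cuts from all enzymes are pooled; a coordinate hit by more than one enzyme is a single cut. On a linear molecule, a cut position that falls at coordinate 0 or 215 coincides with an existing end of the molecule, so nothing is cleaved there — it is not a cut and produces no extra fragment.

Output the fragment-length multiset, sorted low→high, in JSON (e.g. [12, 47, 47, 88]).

Site scan:
  NpsV (GCCTTT, off=0): starts [4, 27, 68, 74, 83, 143, 201] → cuts [4, 27, 68, 74, 83, 143, 201]
  VbrVI (ACTC, off=4): starts [12, 17, 54, 102, 106, 120, 134, 155, 164, 185] → cuts [16, 21, 58, 106, 110, 124, 138, 159, 168, 189]
  WciIII (GGGTTTT, off=7): starts [40, 111, 124, 172, 207] → cuts [47, 118, 131, 179, 214]

All cut coordinates (distinct, sorted): [4, 16, 21, 27, 47, 58, 68, 74, 83, 106, 110, 118, 124, 131, 138, 143, 159, 168, 179, 189, 201, 214]

Fragment lengths:
  [0,4): 4 bp
  [4,16): 12 bp
  [16,21): 5 bp
  [21,27): 6 bp
  [27,47): 20 bp
  [47,58): 11 bp
  [58,68): 10 bp
  [68,74): 6 bp
  [74,83): 9 bp
  [83,106): 23 bp
  [106,110): 4 bp
  [110,118): 8 bp
  [118,124): 6 bp
  [124,131): 7 bp
  [131,138): 7 bp
  [138,143): 5 bp
  [143,159): 16 bp
  [159,168): 9 bp
  [168,179): 11 bp
  [179,189): 10 bp
  [189,201): 12 bp
  [201,214): 13 bp
  [214,215): 1 bp

[1,4,4,5,5,6,6,6,7,7,8,9,9,10,10,11,11,12,12,13,16,20,23]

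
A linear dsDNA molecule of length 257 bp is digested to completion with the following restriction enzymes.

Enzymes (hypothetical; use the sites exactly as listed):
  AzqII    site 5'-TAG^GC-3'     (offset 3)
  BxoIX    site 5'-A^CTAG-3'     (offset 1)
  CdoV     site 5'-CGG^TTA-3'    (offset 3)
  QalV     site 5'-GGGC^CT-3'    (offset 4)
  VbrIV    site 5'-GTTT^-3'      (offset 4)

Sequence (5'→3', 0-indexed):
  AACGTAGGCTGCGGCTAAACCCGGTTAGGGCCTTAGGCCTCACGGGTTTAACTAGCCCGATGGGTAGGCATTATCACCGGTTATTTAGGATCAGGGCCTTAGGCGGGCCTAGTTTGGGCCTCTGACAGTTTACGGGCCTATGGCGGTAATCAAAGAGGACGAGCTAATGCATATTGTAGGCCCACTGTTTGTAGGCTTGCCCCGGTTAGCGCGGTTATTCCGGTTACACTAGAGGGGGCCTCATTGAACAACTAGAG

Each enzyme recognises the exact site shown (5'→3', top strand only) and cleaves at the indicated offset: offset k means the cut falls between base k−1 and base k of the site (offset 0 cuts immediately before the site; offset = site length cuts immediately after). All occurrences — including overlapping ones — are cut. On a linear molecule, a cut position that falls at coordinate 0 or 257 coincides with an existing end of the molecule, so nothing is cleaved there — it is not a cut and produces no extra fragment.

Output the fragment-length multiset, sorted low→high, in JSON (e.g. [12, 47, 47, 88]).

Per-enzyme occurrences:
  AzqII (TAGGC, off=3): starts [4, 33, 64, 99, 176, 191] → cuts [7, 36, 67, 102, 179, 194]
  BxoIX (ACTAG, off=1): starts [50, 227, 250] → cuts [51, 228, 251]
  CdoV (CGGTTA, off=3): starts [21, 77, 202, 211, 220] → cuts [24, 80, 205, 214, 223]
  QalV (GGGCCT, off=4): starts [27, 93, 104, 115, 133, 235] → cuts [31, 97, 108, 119, 137, 239]
  VbrIV (GTTT, off=4): starts [45, 111, 127, 186] → cuts [49, 115, 131, 190]

Pooled cuts: [7, 24, 31, 36, 49, 51, 67, 80, 97, 102, 108, 115, 119, 131, 137, 179, 190, 194, 205, 214, 223, 228, 239, 251]

Fragment lengths:
  [0,7): 7 bp
  [7,24): 17 bp
  [24,31): 7 bp
  [31,36): 5 bp
  [36,49): 13 bp
  [49,51): 2 bp
  [51,67): 16 bp
  [67,80): 13 bp
  [80,97): 17 bp
  [97,102): 5 bp
  [102,108): 6 bp
  [108,115): 7 bp
  [115,119): 4 bp
  [119,131): 12 bp
  [131,137): 6 bp
  [137,179): 42 bp
  [179,190): 11 bp
  [190,194): 4 bp
  [194,205): 11 bp
  [205,214): 9 bp
  [214,223): 9 bp
  [223,228): 5 bp
  [228,239): 11 bp
  [239,251): 12 bp
  [251,257): 6 bp

[2,4,4,5,5,5,6,6,6,7,7,7,9,9,11,11,11,12,12,13,13,16,17,17,42]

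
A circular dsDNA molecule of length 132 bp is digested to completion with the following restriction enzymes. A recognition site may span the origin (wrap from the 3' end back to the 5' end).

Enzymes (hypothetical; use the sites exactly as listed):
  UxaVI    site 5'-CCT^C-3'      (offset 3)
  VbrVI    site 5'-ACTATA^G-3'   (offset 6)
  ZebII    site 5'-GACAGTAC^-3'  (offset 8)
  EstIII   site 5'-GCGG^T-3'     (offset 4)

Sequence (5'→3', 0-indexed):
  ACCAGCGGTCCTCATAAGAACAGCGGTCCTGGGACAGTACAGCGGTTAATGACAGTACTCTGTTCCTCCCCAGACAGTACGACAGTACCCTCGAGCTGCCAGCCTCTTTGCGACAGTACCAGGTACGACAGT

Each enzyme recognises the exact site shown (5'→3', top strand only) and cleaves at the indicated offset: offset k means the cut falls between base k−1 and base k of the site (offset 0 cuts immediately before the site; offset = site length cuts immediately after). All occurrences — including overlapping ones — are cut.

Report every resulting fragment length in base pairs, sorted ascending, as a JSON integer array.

Site scan:
  UxaVI CCTC/3: at [9, 64, 88, 102] ⇒ [12, 67, 91, 105]
  VbrVI (ACTATAG, off=6): no sites
  ZebII GACAGTAC/8: at [32, 50, 72, 80, 111, 126] ⇒ [2, 40, 58, 80, 88, 119]
  EstIII GCGGT/4: at [4, 22, 41] ⇒ [8, 26, 45]

Pooled cuts: [2, 8, 12, 26, 40, 45, 58, 67, 80, 88, 91, 105, 119]

Fragment lengths:
  2→8: 6 bp
  8→12: 4 bp
  12→26: 14 bp
  26→40: 14 bp
  40→45: 5 bp
  45→58: 13 bp
  58→67: 9 bp
  67→80: 13 bp
  80→88: 8 bp
  88→91: 3 bp
  91→105: 14 bp
  105→119: 14 bp
  119→2 (wrap): 132-119+2 = 15 bp

[3,4,5,6,8,9,13,13,14,14,14,14,15]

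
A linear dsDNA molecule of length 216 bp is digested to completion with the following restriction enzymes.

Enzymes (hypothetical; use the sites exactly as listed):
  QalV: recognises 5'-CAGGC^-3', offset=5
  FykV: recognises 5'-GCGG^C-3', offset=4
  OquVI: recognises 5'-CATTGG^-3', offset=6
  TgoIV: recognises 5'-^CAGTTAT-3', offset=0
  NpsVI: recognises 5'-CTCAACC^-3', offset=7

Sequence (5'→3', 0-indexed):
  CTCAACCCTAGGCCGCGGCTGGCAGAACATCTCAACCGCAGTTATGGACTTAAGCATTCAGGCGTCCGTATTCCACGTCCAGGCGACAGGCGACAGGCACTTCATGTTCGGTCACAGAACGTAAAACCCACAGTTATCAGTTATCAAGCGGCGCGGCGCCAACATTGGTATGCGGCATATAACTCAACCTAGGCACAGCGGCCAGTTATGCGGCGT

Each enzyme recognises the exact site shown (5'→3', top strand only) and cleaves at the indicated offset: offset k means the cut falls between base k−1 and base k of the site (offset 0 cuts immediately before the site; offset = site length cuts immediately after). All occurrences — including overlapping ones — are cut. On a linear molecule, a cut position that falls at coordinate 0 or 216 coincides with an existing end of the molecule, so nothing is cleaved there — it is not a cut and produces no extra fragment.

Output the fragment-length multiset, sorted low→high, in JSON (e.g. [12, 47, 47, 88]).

[1,1,3,5,7,7,7,7,7,11,11,12,12,14,14,19,21,25,32]

Site scan:
  QalV (CAGGC, off=5): starts [58, 79, 86, 93] → cuts [63, 84, 91, 98]
  FykV (GCGGC, off=4): starts [14, 147, 152, 171, 197, 209] → cuts [18, 151, 156, 175, 201, 213]
  OquVI (CATTGG, off=6): starts [162] → cuts [168]
  TgoIV (CAGTTAT, off=0): starts [38, 130, 137, 202] → cuts [38, 130, 137, 202]
  NpsVI (CTCAACC, off=7): starts [0, 30, 182] → cuts [7, 37, 189]

All cut coordinates (distinct, sorted): [7, 18, 37, 38, 63, 84, 91, 98, 130, 137, 151, 156, 168, 175, 189, 201, 202, 213]

Fragment lengths:
  [0,7): 7 bp
  [7,18): 11 bp
  [18,37): 19 bp
  [37,38): 1 bp
  [38,63): 25 bp
  [63,84): 21 bp
  [84,91): 7 bp
  [91,98): 7 bp
  [98,130): 32 bp
  [130,137): 7 bp
  [137,151): 14 bp
  [151,156): 5 bp
  [156,168): 12 bp
  [168,175): 7 bp
  [175,189): 14 bp
  [189,201): 12 bp
  [201,202): 1 bp
  [202,213): 11 bp
  [213,216): 3 bp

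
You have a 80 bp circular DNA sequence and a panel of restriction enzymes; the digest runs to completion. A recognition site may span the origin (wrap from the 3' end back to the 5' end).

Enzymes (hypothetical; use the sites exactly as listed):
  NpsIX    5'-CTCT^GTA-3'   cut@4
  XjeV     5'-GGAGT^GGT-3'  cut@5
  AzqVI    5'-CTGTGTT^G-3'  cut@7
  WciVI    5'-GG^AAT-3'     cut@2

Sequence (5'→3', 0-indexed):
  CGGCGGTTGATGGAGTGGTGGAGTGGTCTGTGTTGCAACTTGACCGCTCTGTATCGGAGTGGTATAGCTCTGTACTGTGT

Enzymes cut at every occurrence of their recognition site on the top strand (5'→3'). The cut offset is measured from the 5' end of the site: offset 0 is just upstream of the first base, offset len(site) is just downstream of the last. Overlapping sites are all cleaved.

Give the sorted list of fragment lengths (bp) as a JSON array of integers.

[8,10,10,11,16,25]

Scan for sites:
  NpsIX (CTCTGTA, off=4): starts [46, 67] → cuts [50, 71]
  XjeV (GGAGTGGT, off=5): starts [11, 19, 55] → cuts [16, 24, 60]
  AzqVI (CTGTGTTG, off=7): starts [27] → cuts [34]
  WciVI (GGAAT, off=2): no sites

Pooled cuts: [16, 24, 34, 50, 60, 71]

Fragments:
  16→24: 8 bp
  24→34: 10 bp
  34→50: 16 bp
  50→60: 10 bp
  60→71: 11 bp
  71→16 (wrap): 80-71+16 = 25 bp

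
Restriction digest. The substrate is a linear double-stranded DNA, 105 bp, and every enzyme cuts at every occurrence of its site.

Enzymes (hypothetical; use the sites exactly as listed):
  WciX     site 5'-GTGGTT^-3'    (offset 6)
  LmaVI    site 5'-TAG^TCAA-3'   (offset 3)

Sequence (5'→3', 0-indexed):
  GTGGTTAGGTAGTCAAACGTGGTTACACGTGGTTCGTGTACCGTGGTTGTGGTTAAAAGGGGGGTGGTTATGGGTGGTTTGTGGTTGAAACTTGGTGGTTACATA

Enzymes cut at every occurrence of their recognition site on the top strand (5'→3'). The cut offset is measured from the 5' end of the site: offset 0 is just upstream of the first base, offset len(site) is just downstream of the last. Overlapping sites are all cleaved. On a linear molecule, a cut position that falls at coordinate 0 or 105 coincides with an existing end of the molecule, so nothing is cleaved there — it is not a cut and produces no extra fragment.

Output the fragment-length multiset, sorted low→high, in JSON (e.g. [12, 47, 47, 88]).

[5,6,6,6,7,10,10,12,14,14,15]

Site scan:
  WciX GTGGTT/6: at [0, 18, 28, 42, 48, 63, 73, 80, 94] ⇒ [6, 24, 34, 48, 54, 69, 79, 86, 100]
  LmaVI TAGTCAA/3: at [9] ⇒ [12]

All cut coordinates (distinct, sorted): [6, 12, 24, 34, 48, 54, 69, 79, 86, 100]

Fragments:
  [0,6): 6 bp
  [6,12): 6 bp
  [12,24): 12 bp
  [24,34): 10 bp
  [34,48): 14 bp
  [48,54): 6 bp
  [54,69): 15 bp
  [69,79): 10 bp
  [79,86): 7 bp
  [86,100): 14 bp
  [100,105): 5 bp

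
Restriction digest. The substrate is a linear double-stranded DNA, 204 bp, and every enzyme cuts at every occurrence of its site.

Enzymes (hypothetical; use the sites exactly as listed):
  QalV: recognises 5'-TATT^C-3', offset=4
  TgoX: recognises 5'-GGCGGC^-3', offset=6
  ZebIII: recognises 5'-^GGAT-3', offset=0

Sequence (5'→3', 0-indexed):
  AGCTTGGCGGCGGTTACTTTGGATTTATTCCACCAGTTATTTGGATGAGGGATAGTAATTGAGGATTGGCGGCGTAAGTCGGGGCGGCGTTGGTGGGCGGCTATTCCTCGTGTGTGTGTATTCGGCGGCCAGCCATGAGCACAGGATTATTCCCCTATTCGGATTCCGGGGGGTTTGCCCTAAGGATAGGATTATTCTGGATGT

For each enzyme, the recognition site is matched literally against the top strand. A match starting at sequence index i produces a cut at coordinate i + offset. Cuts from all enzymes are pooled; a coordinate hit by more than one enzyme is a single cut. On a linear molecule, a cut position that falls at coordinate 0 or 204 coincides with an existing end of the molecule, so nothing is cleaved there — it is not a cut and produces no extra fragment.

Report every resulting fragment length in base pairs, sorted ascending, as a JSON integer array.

[1,2,4,5,6,7,7,8,8,8,9,9,11,11,13,13,13,14,15,17,23]

Scan for sites:
  QalV TATTC/4: at [25, 101, 118, 147, 155, 192] ⇒ [29, 105, 122, 151, 159, 196]
  TgoX GGCGGC/6: at [5, 67, 82, 95, 123] ⇒ [11, 73, 88, 101, 129]
  ZebIII GGAT/0: at [20, 42, 49, 62, 143, 160, 183, 188, 198] ⇒ [20, 42, 49, 62, 143, 160, 183, 188, 198]

All cut coordinates (distinct, sorted): [11, 20, 29, 42, 49, 62, 73, 88, 101, 105, 122, 129, 143, 151, 159, 160, 183, 188, 196, 198]

Fragments:
  [0,11): 11 bp
  [11,20): 9 bp
  [20,29): 9 bp
  [29,42): 13 bp
  [42,49): 7 bp
  [49,62): 13 bp
  [62,73): 11 bp
  [73,88): 15 bp
  [88,101): 13 bp
  [101,105): 4 bp
  [105,122): 17 bp
  [122,129): 7 bp
  [129,143): 14 bp
  [143,151): 8 bp
  [151,159): 8 bp
  [159,160): 1 bp
  [160,183): 23 bp
  [183,188): 5 bp
  [188,196): 8 bp
  [196,198): 2 bp
  [198,204): 6 bp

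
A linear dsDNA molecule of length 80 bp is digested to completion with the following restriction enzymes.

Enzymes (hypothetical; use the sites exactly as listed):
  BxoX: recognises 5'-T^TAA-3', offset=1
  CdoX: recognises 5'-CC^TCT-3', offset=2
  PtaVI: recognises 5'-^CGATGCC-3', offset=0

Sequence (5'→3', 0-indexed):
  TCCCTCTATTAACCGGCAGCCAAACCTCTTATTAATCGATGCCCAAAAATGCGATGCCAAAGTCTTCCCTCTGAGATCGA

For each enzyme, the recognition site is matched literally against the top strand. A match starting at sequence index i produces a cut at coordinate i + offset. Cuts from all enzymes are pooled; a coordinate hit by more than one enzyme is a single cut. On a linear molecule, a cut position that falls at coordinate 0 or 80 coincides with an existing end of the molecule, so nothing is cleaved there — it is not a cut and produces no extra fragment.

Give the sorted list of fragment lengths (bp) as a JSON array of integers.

Scan for sites:
  BxoX TTAA/1: at [8, 31] ⇒ [9, 32]
  CdoX CCTCT/2: at [2, 24, 67] ⇒ [4, 26, 69]
  PtaVI CGATGCC/0: at [36, 51] ⇒ [36, 51]

Pooled cuts: [4, 9, 26, 32, 36, 51, 69]

Fragment lengths:
  [0,4): 4 bp
  [4,9): 5 bp
  [9,26): 17 bp
  [26,32): 6 bp
  [32,36): 4 bp
  [36,51): 15 bp
  [51,69): 18 bp
  [69,80): 11 bp

[4,4,5,6,11,15,17,18]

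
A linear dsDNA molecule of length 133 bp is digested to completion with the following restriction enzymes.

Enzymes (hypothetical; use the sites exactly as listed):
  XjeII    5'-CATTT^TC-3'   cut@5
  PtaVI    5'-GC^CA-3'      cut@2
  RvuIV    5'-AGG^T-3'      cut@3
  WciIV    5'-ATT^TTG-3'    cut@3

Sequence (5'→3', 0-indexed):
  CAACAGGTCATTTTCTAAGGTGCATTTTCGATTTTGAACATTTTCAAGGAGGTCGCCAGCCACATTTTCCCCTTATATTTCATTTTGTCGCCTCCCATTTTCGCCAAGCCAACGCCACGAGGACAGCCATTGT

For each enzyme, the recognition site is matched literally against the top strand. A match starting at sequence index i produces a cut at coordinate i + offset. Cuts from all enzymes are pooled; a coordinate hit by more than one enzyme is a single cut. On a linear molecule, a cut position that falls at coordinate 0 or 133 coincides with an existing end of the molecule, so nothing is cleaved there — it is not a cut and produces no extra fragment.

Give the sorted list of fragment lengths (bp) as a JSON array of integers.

[4,4,4,5,6,6,6,6,7,7,7,7,9,10,12,16,17]

Scan for sites:
  XjeII CATTTTC/5: at [8, 22, 38, 62, 95] ⇒ [13, 27, 43, 67, 100]
  PtaVI GCCA/2: at [54, 58, 102, 107, 113, 125] ⇒ [56, 60, 104, 109, 115, 127]
  RvuIV AGGT/3: at [4, 17, 49] ⇒ [7, 20, 52]
  WciIV ATTTTG/3: at [30, 81] ⇒ [33, 84]

Pooled cuts: [7, 13, 20, 27, 33, 43, 52, 56, 60, 67, 84, 100, 104, 109, 115, 127]

Fragment lengths:
  [0,7): 7 bp
  [7,13): 6 bp
  [13,20): 7 bp
  [20,27): 7 bp
  [27,33): 6 bp
  [33,43): 10 bp
  [43,52): 9 bp
  [52,56): 4 bp
  [56,60): 4 bp
  [60,67): 7 bp
  [67,84): 17 bp
  [84,100): 16 bp
  [100,104): 4 bp
  [104,109): 5 bp
  [109,115): 6 bp
  [115,127): 12 bp
  [127,133): 6 bp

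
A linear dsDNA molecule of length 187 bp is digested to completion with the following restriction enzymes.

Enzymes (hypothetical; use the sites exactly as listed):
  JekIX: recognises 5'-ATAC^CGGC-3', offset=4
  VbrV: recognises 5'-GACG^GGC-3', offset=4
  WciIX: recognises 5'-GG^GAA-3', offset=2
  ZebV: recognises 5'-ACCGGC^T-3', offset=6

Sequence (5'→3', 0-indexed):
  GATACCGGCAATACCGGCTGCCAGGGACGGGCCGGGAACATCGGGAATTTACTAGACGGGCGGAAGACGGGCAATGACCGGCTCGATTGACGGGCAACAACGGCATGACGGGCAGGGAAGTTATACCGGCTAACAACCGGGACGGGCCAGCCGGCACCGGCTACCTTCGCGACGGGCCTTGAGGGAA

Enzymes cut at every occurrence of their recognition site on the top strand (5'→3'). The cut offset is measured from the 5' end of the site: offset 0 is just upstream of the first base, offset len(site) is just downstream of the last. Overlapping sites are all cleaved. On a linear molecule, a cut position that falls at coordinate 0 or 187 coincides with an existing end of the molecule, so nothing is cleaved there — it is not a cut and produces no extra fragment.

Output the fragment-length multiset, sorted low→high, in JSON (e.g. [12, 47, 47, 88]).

[3,4,4,5,6,6,9,9,10,10,10,11,11,13,13,14,14,17,18]

Scan for sites:
  JekIX ATACCGGC/4: at [1, 10, 122] ⇒ [5, 14, 126]
  VbrV GACGGGC/4: at [25, 54, 65, 88, 106, 140, 170] ⇒ [29, 58, 69, 92, 110, 144, 174]
  WciIX GGGAA/2: at [33, 42, 114, 182] ⇒ [35, 44, 116, 184]
  ZebV ACCGGCT/6: at [12, 76, 124, 155] ⇒ [18, 82, 130, 161]

Pooled cuts: [5, 14, 18, 29, 35, 44, 58, 69, 82, 92, 110, 116, 126, 130, 144, 161, 174, 184]

Fragments:
  [0,5): 5 bp
  [5,14): 9 bp
  [14,18): 4 bp
  [18,29): 11 bp
  [29,35): 6 bp
  [35,44): 9 bp
  [44,58): 14 bp
  [58,69): 11 bp
  [69,82): 13 bp
  [82,92): 10 bp
  [92,110): 18 bp
  [110,116): 6 bp
  [116,126): 10 bp
  [126,130): 4 bp
  [130,144): 14 bp
  [144,161): 17 bp
  [161,174): 13 bp
  [174,184): 10 bp
  [184,187): 3 bp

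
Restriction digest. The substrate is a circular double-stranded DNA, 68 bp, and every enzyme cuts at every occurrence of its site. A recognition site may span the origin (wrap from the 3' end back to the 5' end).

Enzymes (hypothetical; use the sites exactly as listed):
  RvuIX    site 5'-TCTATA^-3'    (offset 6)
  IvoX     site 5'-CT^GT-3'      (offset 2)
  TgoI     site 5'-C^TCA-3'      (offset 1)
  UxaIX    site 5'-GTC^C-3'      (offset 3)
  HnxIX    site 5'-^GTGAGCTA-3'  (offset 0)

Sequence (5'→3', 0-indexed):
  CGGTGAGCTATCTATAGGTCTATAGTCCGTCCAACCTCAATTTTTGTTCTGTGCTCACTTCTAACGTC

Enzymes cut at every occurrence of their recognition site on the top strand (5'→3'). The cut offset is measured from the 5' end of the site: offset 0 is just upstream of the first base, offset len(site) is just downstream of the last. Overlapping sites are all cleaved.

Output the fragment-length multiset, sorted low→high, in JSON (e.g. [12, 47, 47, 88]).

[2,3,4,4,5,8,14,14,14]

Per-enzyme occurrences:
  RvuIX TCTATA/6: at [10, 18] ⇒ [16, 24]
  IvoX CTGT/2: at [48] ⇒ [50]
  TgoI CTCA/1: at [35, 53] ⇒ [36, 54]
  UxaIX GTCC/3: at [24, 28, 65] ⇒ [0, 27, 31]
  HnxIX GTGAGCTA/0: at [2] ⇒ [2]

Pooled cuts: [0, 2, 16, 24, 27, 31, 36, 50, 54]

Fragment lengths:
  0→2: 2 bp
  2→16: 14 bp
  16→24: 8 bp
  24→27: 3 bp
  27→31: 4 bp
  31→36: 5 bp
  36→50: 14 bp
  50→54: 4 bp
  54→0 (wrap): 68-54+0 = 14 bp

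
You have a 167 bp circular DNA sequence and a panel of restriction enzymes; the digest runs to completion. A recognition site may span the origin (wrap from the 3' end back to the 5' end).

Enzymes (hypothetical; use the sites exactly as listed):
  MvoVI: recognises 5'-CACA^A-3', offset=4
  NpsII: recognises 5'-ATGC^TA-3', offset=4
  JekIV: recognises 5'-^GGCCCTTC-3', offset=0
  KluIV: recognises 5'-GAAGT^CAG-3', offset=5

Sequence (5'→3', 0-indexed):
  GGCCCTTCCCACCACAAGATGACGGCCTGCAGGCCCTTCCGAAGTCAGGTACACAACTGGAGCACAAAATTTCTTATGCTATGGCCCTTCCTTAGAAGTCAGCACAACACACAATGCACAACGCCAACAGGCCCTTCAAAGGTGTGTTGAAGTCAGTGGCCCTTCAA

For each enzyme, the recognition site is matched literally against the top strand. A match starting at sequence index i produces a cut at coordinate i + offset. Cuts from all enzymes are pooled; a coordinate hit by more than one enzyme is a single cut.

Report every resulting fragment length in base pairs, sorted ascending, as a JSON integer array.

Per-enzyme occurrences:
  MvoVI (CACAA, off=4): starts [12, 51, 62, 102, 109, 116] → cuts [16, 55, 66, 106, 113, 120]
  NpsII (ATGCTA, off=4): starts [75] → cuts [79]
  JekIV (GGCCCTTC, off=0): starts [0, 31, 82, 129, 157] → cuts [0, 31, 82, 129, 157]
  KluIV (GAAGTCAG, off=5): starts [40, 94, 148] → cuts [45, 99, 153]

Pooled cuts: [0, 16, 31, 45, 55, 66, 79, 82, 99, 106, 113, 120, 129, 153, 157]

Fragment lengths:
  0→16: 16 bp
  16→31: 15 bp
  31→45: 14 bp
  45→55: 10 bp
  55→66: 11 bp
  66→79: 13 bp
  79→82: 3 bp
  82→99: 17 bp
  99→106: 7 bp
  106→113: 7 bp
  113→120: 7 bp
  120→129: 9 bp
  129→153: 24 bp
  153→157: 4 bp
  157→0 (wrap): 167-157+0 = 10 bp

[3,4,7,7,7,9,10,10,11,13,14,15,16,17,24]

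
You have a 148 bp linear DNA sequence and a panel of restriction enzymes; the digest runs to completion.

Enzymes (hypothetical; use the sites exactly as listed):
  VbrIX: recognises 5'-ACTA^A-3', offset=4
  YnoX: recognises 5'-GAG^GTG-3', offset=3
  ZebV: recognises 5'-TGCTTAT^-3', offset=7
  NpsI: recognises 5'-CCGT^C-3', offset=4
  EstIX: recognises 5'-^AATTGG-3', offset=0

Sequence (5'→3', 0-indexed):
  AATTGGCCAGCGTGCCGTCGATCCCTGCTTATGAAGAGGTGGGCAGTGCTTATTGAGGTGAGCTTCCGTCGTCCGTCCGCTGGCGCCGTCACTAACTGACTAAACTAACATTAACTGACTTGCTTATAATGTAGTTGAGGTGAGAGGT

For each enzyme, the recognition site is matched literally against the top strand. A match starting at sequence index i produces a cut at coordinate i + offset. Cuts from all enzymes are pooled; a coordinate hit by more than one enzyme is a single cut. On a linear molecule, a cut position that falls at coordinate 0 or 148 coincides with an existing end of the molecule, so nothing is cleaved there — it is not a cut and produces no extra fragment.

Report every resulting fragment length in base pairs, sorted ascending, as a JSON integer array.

[4,5,5,6,7,8,9,12,12,13,14,15,18,20]

Site scan:
  VbrIX ACTAA/4: at [90, 98, 103] ⇒ [94, 102, 107]
  YnoX GAGGTG/3: at [35, 54, 136] ⇒ [38, 57, 139]
  ZebV TGCTTAT/7: at [25, 46, 120] ⇒ [32, 53, 127]
  NpsI CCGTC/4: at [14, 65, 72, 85] ⇒ [18, 69, 76, 89]
  EstIX AATTGG/0: at [0] ⇒ [] (position 0 is a terminus of the linear molecule — no cut)

All cut coordinates (distinct, sorted): [18, 32, 38, 53, 57, 69, 76, 89, 94, 102, 107, 127, 139]

Fragments:
  [0,18): 18 bp
  [18,32): 14 bp
  [32,38): 6 bp
  [38,53): 15 bp
  [53,57): 4 bp
  [57,69): 12 bp
  [69,76): 7 bp
  [76,89): 13 bp
  [89,94): 5 bp
  [94,102): 8 bp
  [102,107): 5 bp
  [107,127): 20 bp
  [127,139): 12 bp
  [139,148): 9 bp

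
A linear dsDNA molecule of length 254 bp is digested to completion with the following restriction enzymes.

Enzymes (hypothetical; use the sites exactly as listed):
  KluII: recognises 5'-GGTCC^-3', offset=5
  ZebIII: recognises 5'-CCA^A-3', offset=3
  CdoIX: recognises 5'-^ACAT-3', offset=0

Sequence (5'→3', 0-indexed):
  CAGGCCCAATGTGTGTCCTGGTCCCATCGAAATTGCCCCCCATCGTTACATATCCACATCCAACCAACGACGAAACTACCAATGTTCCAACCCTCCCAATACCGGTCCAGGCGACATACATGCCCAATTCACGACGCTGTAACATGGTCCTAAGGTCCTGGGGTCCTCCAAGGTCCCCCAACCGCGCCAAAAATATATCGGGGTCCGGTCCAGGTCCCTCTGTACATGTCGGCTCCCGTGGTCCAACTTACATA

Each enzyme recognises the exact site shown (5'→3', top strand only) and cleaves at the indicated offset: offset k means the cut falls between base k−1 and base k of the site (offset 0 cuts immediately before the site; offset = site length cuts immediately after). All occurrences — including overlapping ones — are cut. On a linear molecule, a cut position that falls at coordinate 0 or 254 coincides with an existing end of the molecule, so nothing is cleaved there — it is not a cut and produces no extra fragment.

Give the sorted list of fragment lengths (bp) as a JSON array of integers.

[1,4,4,4,4,4,5,5,5,6,6,6,7,8,8,8,8,8,9,9,9,9,10,15,15,16,17,21,23]

Site scan:
  KluII GGTCC/5: at [19, 103, 145, 153, 161, 171, 201, 206, 212, 239] ⇒ [24, 108, 150, 158, 166, 176, 206, 211, 217, 244]
  ZebIII CCAA/3: at [5, 59, 63, 78, 86, 95, 123, 167, 177, 186, 242] ⇒ [8, 62, 66, 81, 89, 98, 126, 170, 180, 189, 245]
  CdoIX ACAT/0: at [47, 55, 113, 117, 141, 223, 249] ⇒ [47, 55, 113, 117, 141, 223, 249]

Pooled cuts: [8, 24, 47, 55, 62, 66, 81, 89, 98, 108, 113, 117, 126, 141, 150, 158, 166, 170, 176, 180, 189, 206, 211, 217, 223, 244, 245, 249]

Fragment lengths:
  [0,8): 8 bp
  [8,24): 16 bp
  [24,47): 23 bp
  [47,55): 8 bp
  [55,62): 7 bp
  [62,66): 4 bp
  [66,81): 15 bp
  [81,89): 8 bp
  [89,98): 9 bp
  [98,108): 10 bp
  [108,113): 5 bp
  [113,117): 4 bp
  [117,126): 9 bp
  [126,141): 15 bp
  [141,150): 9 bp
  [150,158): 8 bp
  [158,166): 8 bp
  [166,170): 4 bp
  [170,176): 6 bp
  [176,180): 4 bp
  [180,189): 9 bp
  [189,206): 17 bp
  [206,211): 5 bp
  [211,217): 6 bp
  [217,223): 6 bp
  [223,244): 21 bp
  [244,245): 1 bp
  [245,249): 4 bp
  [249,254): 5 bp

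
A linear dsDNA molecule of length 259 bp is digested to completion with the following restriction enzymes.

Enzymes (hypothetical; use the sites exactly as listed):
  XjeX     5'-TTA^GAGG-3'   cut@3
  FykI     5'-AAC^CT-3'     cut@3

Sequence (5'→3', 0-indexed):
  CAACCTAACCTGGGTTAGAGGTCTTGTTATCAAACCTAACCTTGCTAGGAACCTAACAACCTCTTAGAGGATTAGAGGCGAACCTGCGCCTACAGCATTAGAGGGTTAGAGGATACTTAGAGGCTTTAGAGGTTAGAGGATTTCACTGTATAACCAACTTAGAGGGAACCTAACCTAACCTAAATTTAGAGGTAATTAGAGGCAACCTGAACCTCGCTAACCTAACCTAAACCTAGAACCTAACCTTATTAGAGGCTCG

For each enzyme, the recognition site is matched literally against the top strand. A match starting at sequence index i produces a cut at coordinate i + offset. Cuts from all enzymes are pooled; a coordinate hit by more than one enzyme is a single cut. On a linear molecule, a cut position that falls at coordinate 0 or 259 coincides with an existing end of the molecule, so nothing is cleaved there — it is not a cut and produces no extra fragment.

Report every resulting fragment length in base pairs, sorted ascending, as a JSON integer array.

[4,5,5,5,5,5,5,6,6,6,7,7,7,8,8,8,8,8,8,8,9,9,9,9,10,11,12,17,18,26]

Site scan:
  XjeX TTAGAGG/3: at [14, 63, 71, 97, 105, 116, 125, 132, 158, 185, 195, 248] ⇒ [17, 66, 74, 100, 108, 119, 128, 135, 161, 188, 198, 251]
  FykI AACCT/3: at [1, 6, 32, 37, 49, 57, 80, 166, 171, 176, 203, 209, 218, 223, 229, 236, 241] ⇒ [4, 9, 35, 40, 52, 60, 83, 169, 174, 179, 206, 212, 221, 226, 232, 239, 244]

Pooled cuts: [4, 9, 17, 35, 40, 52, 60, 66, 74, 83, 100, 108, 119, 128, 135, 161, 169, 174, 179, 188, 198, 206, 212, 221, 226, 232, 239, 244, 251]

Fragments:
  [0,4): 4 bp
  [4,9): 5 bp
  [9,17): 8 bp
  [17,35): 18 bp
  [35,40): 5 bp
  [40,52): 12 bp
  [52,60): 8 bp
  [60,66): 6 bp
  [66,74): 8 bp
  [74,83): 9 bp
  [83,100): 17 bp
  [100,108): 8 bp
  [108,119): 11 bp
  [119,128): 9 bp
  [128,135): 7 bp
  [135,161): 26 bp
  [161,169): 8 bp
  [169,174): 5 bp
  [174,179): 5 bp
  [179,188): 9 bp
  [188,198): 10 bp
  [198,206): 8 bp
  [206,212): 6 bp
  [212,221): 9 bp
  [221,226): 5 bp
  [226,232): 6 bp
  [232,239): 7 bp
  [239,244): 5 bp
  [244,251): 7 bp
  [251,259): 8 bp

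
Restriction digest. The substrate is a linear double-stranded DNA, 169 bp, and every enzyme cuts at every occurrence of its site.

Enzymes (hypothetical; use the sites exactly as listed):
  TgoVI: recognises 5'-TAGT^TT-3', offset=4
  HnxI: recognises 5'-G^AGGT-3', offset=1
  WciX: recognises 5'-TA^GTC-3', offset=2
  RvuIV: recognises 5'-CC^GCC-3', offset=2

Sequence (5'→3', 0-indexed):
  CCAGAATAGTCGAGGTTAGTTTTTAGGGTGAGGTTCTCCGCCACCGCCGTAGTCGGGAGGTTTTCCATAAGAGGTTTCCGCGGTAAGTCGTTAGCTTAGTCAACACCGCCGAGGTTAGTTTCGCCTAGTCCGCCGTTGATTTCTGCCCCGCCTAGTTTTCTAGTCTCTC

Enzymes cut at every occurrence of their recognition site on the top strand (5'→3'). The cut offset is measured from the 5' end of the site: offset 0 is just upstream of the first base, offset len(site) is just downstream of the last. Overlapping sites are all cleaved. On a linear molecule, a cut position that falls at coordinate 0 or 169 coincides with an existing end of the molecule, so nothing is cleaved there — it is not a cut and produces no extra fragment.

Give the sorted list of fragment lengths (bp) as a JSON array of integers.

[4,4,4,6,6,6,6,7,7,8,8,8,8,9,9,10,14,18,27]

Per-enzyme occurrences:
  TgoVI (TAGTTT, off=4): starts [16, 115, 152] → cuts [20, 119, 156]
  HnxI (GAGGT, off=1): starts [11, 29, 56, 70, 110] → cuts [12, 30, 57, 71, 111]
  WciX (TAGTC, off=2): starts [6, 49, 96, 125, 160] → cuts [8, 51, 98, 127, 162]
  RvuIV (CCGCC, off=2): starts [37, 43, 105, 129, 147] → cuts [39, 45, 107, 131, 149]

All cut coordinates (distinct, sorted): [8, 12, 20, 30, 39, 45, 51, 57, 71, 98, 107, 111, 119, 127, 131, 149, 156, 162]

Fragments:
  [0,8): 8 bp
  [8,12): 4 bp
  [12,20): 8 bp
  [20,30): 10 bp
  [30,39): 9 bp
  [39,45): 6 bp
  [45,51): 6 bp
  [51,57): 6 bp
  [57,71): 14 bp
  [71,98): 27 bp
  [98,107): 9 bp
  [107,111): 4 bp
  [111,119): 8 bp
  [119,127): 8 bp
  [127,131): 4 bp
  [131,149): 18 bp
  [149,156): 7 bp
  [156,162): 6 bp
  [162,169): 7 bp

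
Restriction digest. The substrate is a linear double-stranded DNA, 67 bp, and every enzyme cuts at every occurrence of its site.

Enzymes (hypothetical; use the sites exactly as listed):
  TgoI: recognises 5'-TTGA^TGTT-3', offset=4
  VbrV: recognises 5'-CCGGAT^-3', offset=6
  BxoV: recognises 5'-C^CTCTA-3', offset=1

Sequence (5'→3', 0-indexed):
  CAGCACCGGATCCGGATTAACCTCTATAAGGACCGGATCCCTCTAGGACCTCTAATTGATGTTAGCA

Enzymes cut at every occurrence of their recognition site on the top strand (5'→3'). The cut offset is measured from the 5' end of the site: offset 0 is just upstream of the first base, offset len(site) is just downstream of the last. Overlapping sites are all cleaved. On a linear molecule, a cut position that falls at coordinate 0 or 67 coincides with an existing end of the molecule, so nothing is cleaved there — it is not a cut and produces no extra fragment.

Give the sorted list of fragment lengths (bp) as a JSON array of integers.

[2,4,6,8,9,10,11,17]

Scan for sites:
  TgoI TTGATGTT/4: at [55] ⇒ [59]
  VbrV CCGGAT/6: at [5, 11, 32] ⇒ [11, 17, 38]
  BxoV CCTCTA/1: at [20, 39, 48] ⇒ [21, 40, 49]

All cut coordinates (distinct, sorted): [11, 17, 21, 38, 40, 49, 59]

Fragments:
  [0,11): 11 bp
  [11,17): 6 bp
  [17,21): 4 bp
  [21,38): 17 bp
  [38,40): 2 bp
  [40,49): 9 bp
  [49,59): 10 bp
  [59,67): 8 bp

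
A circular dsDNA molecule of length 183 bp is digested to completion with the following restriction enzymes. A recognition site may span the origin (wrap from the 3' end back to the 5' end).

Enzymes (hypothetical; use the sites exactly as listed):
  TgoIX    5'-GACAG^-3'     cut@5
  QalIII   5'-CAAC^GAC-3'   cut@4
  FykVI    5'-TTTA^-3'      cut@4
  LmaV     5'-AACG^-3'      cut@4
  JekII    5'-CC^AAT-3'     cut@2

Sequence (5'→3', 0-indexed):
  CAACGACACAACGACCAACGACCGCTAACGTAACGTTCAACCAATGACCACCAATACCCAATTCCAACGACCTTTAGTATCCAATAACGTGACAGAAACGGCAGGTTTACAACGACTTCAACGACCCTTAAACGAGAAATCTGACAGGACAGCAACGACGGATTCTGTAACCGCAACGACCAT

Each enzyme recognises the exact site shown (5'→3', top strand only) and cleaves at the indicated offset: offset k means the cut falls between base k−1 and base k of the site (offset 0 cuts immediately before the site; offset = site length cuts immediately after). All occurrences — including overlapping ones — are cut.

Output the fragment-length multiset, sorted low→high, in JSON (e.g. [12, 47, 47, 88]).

[1,1,1,1,1,1,1,1,4,4,5,5,5,6,6,6,7,7,7,7,7,8,9,9,9,10,10,11,13,20]

Site scan:
  TgoIX (GACAG, off=5): starts [90, 142, 147] → cuts [95, 147, 152]
  QalIII (CAACGAC, off=4): starts [0, 8, 15, 64, 109, 118, 152, 173] → cuts [4, 12, 19, 68, 113, 122, 156, 177]
  FykVI (TTTA, off=4): starts [72, 105] → cuts [76, 109]
  LmaV (AACG, off=4): starts [1, 9, 16, 26, 31, 65, 85, 96, 110, 119, 130, 153, 174] → cuts [5, 13, 20, 30, 35, 69, 89, 100, 114, 123, 134, 157, 178]
  JekII (CCAAT, off=2): starts [40, 50, 57, 80] → cuts [42, 52, 59, 82]

Pooled cuts: [4, 5, 12, 13, 19, 20, 30, 35, 42, 52, 59, 68, 69, 76, 82, 89, 95, 100, 109, 113, 114, 122, 123, 134, 147, 152, 156, 157, 177, 178]

Fragment lengths:
  4→5: 1 bp
  5→12: 7 bp
  12→13: 1 bp
  13→19: 6 bp
  19→20: 1 bp
  20→30: 10 bp
  30→35: 5 bp
  35→42: 7 bp
  42→52: 10 bp
  52→59: 7 bp
  59→68: 9 bp
  68→69: 1 bp
  69→76: 7 bp
  76→82: 6 bp
  82→89: 7 bp
  89→95: 6 bp
  95→100: 5 bp
  100→109: 9 bp
  109→113: 4 bp
  113→114: 1 bp
  114→122: 8 bp
  122→123: 1 bp
  123→134: 11 bp
  134→147: 13 bp
  147→152: 5 bp
  152→156: 4 bp
  156→157: 1 bp
  157→177: 20 bp
  177→178: 1 bp
  178→4 (wrap): 183-178+4 = 9 bp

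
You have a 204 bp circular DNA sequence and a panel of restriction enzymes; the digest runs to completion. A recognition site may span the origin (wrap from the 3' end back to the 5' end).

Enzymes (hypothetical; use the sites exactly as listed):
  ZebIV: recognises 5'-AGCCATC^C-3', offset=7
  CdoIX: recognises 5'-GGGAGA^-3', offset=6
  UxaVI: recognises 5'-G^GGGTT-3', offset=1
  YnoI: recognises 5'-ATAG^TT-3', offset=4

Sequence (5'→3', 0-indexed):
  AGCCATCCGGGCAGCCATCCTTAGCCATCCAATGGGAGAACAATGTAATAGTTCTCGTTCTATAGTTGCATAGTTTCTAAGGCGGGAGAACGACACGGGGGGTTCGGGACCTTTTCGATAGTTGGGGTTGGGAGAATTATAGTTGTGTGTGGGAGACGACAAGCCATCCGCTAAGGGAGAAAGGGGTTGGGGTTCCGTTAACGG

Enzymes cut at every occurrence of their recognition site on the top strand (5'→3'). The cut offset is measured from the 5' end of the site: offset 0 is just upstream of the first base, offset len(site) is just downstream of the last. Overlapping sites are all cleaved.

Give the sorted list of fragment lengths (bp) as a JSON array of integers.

[3,3,6,7,8,10,10,10,11,12,12,12,12,14,14,16,22,22]

Site scan:
  ZebIV (AGCCATCC, off=7): starts [0, 12, 22, 161] → cuts [7, 19, 29, 168]
  CdoIX (GGGAGA, off=6): starts [33, 83, 129, 150, 174] → cuts [39, 89, 135, 156, 180]
  UxaVI (GGGGTT, off=1): starts [98, 123, 182, 188] → cuts [99, 124, 183, 189]
  YnoI (ATAGTT, off=4): starts [47, 61, 69, 117, 138] → cuts [51, 65, 73, 121, 142]

All cut coordinates (distinct, sorted): [7, 19, 29, 39, 51, 65, 73, 89, 99, 121, 124, 135, 142, 156, 168, 180, 183, 189]

Fragment lengths:
  7→19: 12 bp
  19→29: 10 bp
  29→39: 10 bp
  39→51: 12 bp
  51→65: 14 bp
  65→73: 8 bp
  73→89: 16 bp
  89→99: 10 bp
  99→121: 22 bp
  121→124: 3 bp
  124→135: 11 bp
  135→142: 7 bp
  142→156: 14 bp
  156→168: 12 bp
  168→180: 12 bp
  180→183: 3 bp
  183→189: 6 bp
  189→7 (wrap): 204-189+7 = 22 bp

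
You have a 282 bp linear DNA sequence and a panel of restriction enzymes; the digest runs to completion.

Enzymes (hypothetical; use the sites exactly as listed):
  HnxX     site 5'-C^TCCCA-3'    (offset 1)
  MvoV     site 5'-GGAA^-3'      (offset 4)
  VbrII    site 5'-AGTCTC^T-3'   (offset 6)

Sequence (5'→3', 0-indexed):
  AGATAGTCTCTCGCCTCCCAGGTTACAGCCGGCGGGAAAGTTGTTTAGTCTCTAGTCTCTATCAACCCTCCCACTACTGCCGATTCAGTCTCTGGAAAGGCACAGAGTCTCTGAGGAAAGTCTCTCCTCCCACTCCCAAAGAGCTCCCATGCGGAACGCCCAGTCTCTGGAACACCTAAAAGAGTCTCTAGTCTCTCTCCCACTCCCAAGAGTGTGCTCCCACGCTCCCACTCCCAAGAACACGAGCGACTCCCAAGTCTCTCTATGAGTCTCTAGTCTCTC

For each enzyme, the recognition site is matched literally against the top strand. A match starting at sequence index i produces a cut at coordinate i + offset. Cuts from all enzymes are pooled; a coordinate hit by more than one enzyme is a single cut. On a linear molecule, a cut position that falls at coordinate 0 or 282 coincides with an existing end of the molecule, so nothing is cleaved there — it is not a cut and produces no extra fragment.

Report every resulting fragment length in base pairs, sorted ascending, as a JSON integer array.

[2,2,3,5,5,5,6,6,6,6,7,7,7,7,8,9,10,11,11,11,12,12,14,14,14,16,19,23,24]

Site scan:
  HnxX CTCCCA/1: at [14, 67, 126, 132, 143, 196, 202, 216, 224, 230, 249] ⇒ [15, 68, 127, 133, 144, 197, 203, 217, 225, 231, 250]
  MvoV GGAA/4: at [34, 93, 114, 152, 168] ⇒ [38, 97, 118, 156, 172]
  VbrII AGTCTCT/6: at [4, 46, 53, 86, 105, 118, 161, 182, 189, 255, 267, 274] ⇒ [10, 52, 59, 92, 111, 124, 167, 188, 195, 261, 273, 280]

All cut coordinates (distinct, sorted): [10, 15, 38, 52, 59, 68, 92, 97, 111, 118, 124, 127, 133, 144, 156, 167, 172, 188, 195, 197, 203, 217, 225, 231, 250, 261, 273, 280]

Fragments:
  [0,10): 10 bp
  [10,15): 5 bp
  [15,38): 23 bp
  [38,52): 14 bp
  [52,59): 7 bp
  [59,68): 9 bp
  [68,92): 24 bp
  [92,97): 5 bp
  [97,111): 14 bp
  [111,118): 7 bp
  [118,124): 6 bp
  [124,127): 3 bp
  [127,133): 6 bp
  [133,144): 11 bp
  [144,156): 12 bp
  [156,167): 11 bp
  [167,172): 5 bp
  [172,188): 16 bp
  [188,195): 7 bp
  [195,197): 2 bp
  [197,203): 6 bp
  [203,217): 14 bp
  [217,225): 8 bp
  [225,231): 6 bp
  [231,250): 19 bp
  [250,261): 11 bp
  [261,273): 12 bp
  [273,280): 7 bp
  [280,282): 2 bp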